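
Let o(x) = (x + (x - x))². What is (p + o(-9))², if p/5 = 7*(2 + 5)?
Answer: 106276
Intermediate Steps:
o(x) = x² (o(x) = (x + 0)² = x²)
p = 245 (p = 5*(7*(2 + 5)) = 5*(7*7) = 5*49 = 245)
(p + o(-9))² = (245 + (-9)²)² = (245 + 81)² = 326² = 106276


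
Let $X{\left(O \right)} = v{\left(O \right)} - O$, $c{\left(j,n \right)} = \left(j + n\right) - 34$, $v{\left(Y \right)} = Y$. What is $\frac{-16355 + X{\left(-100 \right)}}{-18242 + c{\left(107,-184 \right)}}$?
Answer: $\frac{16355}{18353} \approx 0.89114$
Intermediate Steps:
$c{\left(j,n \right)} = -34 + j + n$
$X{\left(O \right)} = 0$ ($X{\left(O \right)} = O - O = 0$)
$\frac{-16355 + X{\left(-100 \right)}}{-18242 + c{\left(107,-184 \right)}} = \frac{-16355 + 0}{-18242 - 111} = - \frac{16355}{-18242 - 111} = - \frac{16355}{-18353} = \left(-16355\right) \left(- \frac{1}{18353}\right) = \frac{16355}{18353}$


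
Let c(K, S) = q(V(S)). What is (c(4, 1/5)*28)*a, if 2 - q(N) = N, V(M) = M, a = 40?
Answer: 2016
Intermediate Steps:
q(N) = 2 - N
c(K, S) = 2 - S
(c(4, 1/5)*28)*a = ((2 - 1/5)*28)*40 = ((2 - 1*⅕)*28)*40 = ((2 - ⅕)*28)*40 = ((9/5)*28)*40 = (252/5)*40 = 2016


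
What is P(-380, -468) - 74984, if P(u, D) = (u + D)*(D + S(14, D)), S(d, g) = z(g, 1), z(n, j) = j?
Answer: 321032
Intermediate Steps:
S(d, g) = 1
P(u, D) = (1 + D)*(D + u) (P(u, D) = (u + D)*(D + 1) = (D + u)*(1 + D) = (1 + D)*(D + u))
P(-380, -468) - 74984 = (-468 - 380 + (-468)**2 - 468*(-380)) - 74984 = (-468 - 380 + 219024 + 177840) - 74984 = 396016 - 74984 = 321032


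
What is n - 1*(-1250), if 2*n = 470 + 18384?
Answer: 10677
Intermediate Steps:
n = 9427 (n = (470 + 18384)/2 = (½)*18854 = 9427)
n - 1*(-1250) = 9427 - 1*(-1250) = 9427 + 1250 = 10677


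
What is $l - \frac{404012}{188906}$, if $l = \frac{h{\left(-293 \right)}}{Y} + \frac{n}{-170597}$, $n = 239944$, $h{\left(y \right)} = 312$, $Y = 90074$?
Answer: $- \frac{88628520905418}{25024107778873} \approx -3.5417$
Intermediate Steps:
$l = - \frac{10779744796}{7683177089}$ ($l = \frac{312}{90074} + \frac{239944}{-170597} = 312 \cdot \frac{1}{90074} + 239944 \left(- \frac{1}{170597}\right) = \frac{156}{45037} - \frac{239944}{170597} = - \frac{10779744796}{7683177089} \approx -1.403$)
$l - \frac{404012}{188906} = - \frac{10779744796}{7683177089} - \frac{404012}{188906} = - \frac{10779744796}{7683177089} - \frac{202006}{94453} = - \frac{88628520905418}{25024107778873}$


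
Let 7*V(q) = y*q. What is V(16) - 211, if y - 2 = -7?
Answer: -1557/7 ≈ -222.43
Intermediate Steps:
y = -5 (y = 2 - 7 = -5)
V(q) = -5*q/7 (V(q) = (-5*q)/7 = -5*q/7)
V(16) - 211 = -5/7*16 - 211 = -80/7 - 211 = -1557/7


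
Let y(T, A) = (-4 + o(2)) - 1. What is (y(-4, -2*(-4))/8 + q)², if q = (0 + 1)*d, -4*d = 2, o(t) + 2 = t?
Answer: 81/64 ≈ 1.2656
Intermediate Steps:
o(t) = -2 + t
y(T, A) = -5 (y(T, A) = (-4 + (-2 + 2)) - 1 = (-4 + 0) - 1 = -4 - 1 = -5)
d = -½ (d = -¼*2 = -½ ≈ -0.50000)
q = -½ (q = (0 + 1)*(-½) = 1*(-½) = -½ ≈ -0.50000)
(y(-4, -2*(-4))/8 + q)² = (-5/8 - ½)² = (-9/8)² = 81/64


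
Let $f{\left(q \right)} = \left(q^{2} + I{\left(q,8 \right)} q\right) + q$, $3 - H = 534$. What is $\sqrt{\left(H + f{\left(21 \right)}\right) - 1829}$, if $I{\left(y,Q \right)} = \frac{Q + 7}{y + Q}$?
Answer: $\frac{i \sqrt{1587083}}{29} \approx 43.441 i$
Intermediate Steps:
$H = -531$ ($H = 3 - 534 = -531$)
$I{\left(y,Q \right)} = \frac{7 + Q}{Q + y}$
$f{\left(q \right)} = q + q^{2} + \frac{15 q}{8 + q}$ ($f{\left(q \right)} = \left(q^{2} + \frac{7 + 8}{8 + q} q\right) + q = \left(q^{2} + \frac{1}{8 + q} 15 q\right) + q = \left(q^{2} + \frac{15}{8 + q} q\right) + q = \left(q^{2} + \frac{15 q}{8 + q}\right) + q = q + q^{2} + \frac{15 q}{8 + q}$)
$\sqrt{\left(H + f{\left(21 \right)}\right) - 1829} = \sqrt{\left(-531 + \frac{21 \left(15 + \left(1 + 21\right) \left(8 + 21\right)\right)}{8 + 21}\right) - 1829} = \sqrt{\left(-531 + \frac{21 \left(15 + 22 \cdot 29\right)}{29}\right) - 1829} = \sqrt{\left(-531 + 21 \cdot \frac{1}{29} \left(15 + 638\right)\right) - 1829} = \sqrt{\left(-531 + 21 \cdot \frac{1}{29} \cdot 653\right) - 1829} = \sqrt{\left(-531 + \frac{13713}{29}\right) - 1829} = \sqrt{- \frac{1686}{29} - 1829} = \sqrt{- \frac{54727}{29}} = \frac{i \sqrt{1587083}}{29}$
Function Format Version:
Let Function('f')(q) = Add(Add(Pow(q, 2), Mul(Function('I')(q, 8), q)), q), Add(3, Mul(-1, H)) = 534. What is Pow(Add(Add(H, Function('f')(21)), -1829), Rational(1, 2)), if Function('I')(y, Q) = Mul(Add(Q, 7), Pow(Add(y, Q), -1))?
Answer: Mul(Rational(1, 29), I, Pow(1587083, Rational(1, 2))) ≈ Mul(43.441, I)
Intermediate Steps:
H = -531 (H = Add(3, Mul(-1, 534)) = Add(3, -534) = -531)
Function('I')(y, Q) = Mul(Pow(Add(Q, y), -1), Add(7, Q)) (Function('I')(y, Q) = Mul(Add(7, Q), Pow(Add(Q, y), -1)) = Mul(Pow(Add(Q, y), -1), Add(7, Q)))
Function('f')(q) = Add(q, Pow(q, 2), Mul(15, q, Pow(Add(8, q), -1))) (Function('f')(q) = Add(Add(Pow(q, 2), Mul(Mul(Pow(Add(8, q), -1), Add(7, 8)), q)), q) = Add(Add(Pow(q, 2), Mul(Mul(Pow(Add(8, q), -1), 15), q)), q) = Add(Add(Pow(q, 2), Mul(Mul(15, Pow(Add(8, q), -1)), q)), q) = Add(Add(Pow(q, 2), Mul(15, q, Pow(Add(8, q), -1))), q) = Add(q, Pow(q, 2), Mul(15, q, Pow(Add(8, q), -1))))
Pow(Add(Add(H, Function('f')(21)), -1829), Rational(1, 2)) = Pow(Add(Add(-531, Mul(21, Pow(Add(8, 21), -1), Add(15, Mul(Add(1, 21), Add(8, 21))))), -1829), Rational(1, 2)) = Pow(Add(Add(-531, Mul(21, Pow(29, -1), Add(15, Mul(22, 29)))), -1829), Rational(1, 2)) = Pow(Add(Add(-531, Mul(21, Rational(1, 29), Add(15, 638))), -1829), Rational(1, 2)) = Pow(Add(Add(-531, Mul(21, Rational(1, 29), 653)), -1829), Rational(1, 2)) = Pow(Add(Add(-531, Rational(13713, 29)), -1829), Rational(1, 2)) = Pow(Add(Rational(-1686, 29), -1829), Rational(1, 2)) = Pow(Rational(-54727, 29), Rational(1, 2)) = Mul(Rational(1, 29), I, Pow(1587083, Rational(1, 2)))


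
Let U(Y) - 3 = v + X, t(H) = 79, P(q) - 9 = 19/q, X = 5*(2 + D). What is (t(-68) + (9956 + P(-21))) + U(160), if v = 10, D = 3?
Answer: 211703/21 ≈ 10081.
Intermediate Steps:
X = 25 (X = 5*(2 + 3) = 5*5 = 25)
P(q) = 9 + 19/q
U(Y) = 38 (U(Y) = 3 + (10 + 25) = 3 + 35 = 38)
(t(-68) + (9956 + P(-21))) + U(160) = (79 + (9956 + (9 + 19/(-21)))) + 38 = (79 + (9956 + (9 + 19*(-1/21)))) + 38 = (79 + (9956 + (9 - 19/21))) + 38 = (79 + (9956 + 170/21)) + 38 = (79 + 209246/21) + 38 = 210905/21 + 38 = 211703/21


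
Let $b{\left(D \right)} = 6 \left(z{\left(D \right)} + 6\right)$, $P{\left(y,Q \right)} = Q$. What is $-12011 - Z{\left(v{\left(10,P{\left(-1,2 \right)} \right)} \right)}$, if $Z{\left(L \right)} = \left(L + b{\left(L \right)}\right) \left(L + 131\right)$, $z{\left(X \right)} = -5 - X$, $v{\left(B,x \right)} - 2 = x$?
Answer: $-10121$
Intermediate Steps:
$v{\left(B,x \right)} = 2 + x$
$b{\left(D \right)} = 6 - 6 D$ ($b{\left(D \right)} = 6 \left(\left(-5 - D\right) + 6\right) = 6 \left(1 - D\right) = 6 - 6 D$)
$Z{\left(L \right)} = \left(6 - 5 L\right) \left(131 + L\right)$ ($Z{\left(L \right)} = \left(L - \left(-6 + 6 L\right)\right) \left(L + 131\right) = \left(6 - 5 L\right) \left(131 + L\right)$)
$-12011 - Z{\left(v{\left(10,P{\left(-1,2 \right)} \right)} \right)} = -12011 - \left(786 - 649 \left(2 + 2\right) - 5 \left(2 + 2\right)^{2}\right) = -12011 - \left(786 - 2596 - 5 \cdot 4^{2}\right) = -12011 - \left(786 - 2596 - 80\right) = -12011 - -1890 = -12011 + 1890 = -10121$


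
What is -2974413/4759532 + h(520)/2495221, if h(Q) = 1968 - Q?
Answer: -7414925977937/11876084196572 ≈ -0.62436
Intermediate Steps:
-2974413/4759532 + h(520)/2495221 = -2974413/4759532 + (1968 - 1*520)/2495221 = -2974413*1/4759532 + (1968 - 520)*(1/2495221) = -2974413/4759532 + 1448*(1/2495221) = -2974413/4759532 + 1448/2495221 = -7414925977937/11876084196572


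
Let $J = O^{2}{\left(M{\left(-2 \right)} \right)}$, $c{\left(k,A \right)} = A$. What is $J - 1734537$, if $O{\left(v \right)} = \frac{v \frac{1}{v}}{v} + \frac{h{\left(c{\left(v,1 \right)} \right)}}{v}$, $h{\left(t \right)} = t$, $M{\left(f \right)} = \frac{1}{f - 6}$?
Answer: $-1734281$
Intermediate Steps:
$M{\left(f \right)} = \frac{1}{-6 + f}$
$O{\left(v \right)} = \frac{2}{v}$ ($O{\left(v \right)} = \frac{v \frac{1}{v}}{v} + 1 \frac{1}{v} = 1 \frac{1}{v} + \frac{1}{v} = \frac{1}{v} + \frac{1}{v} = \frac{2}{v}$)
$J = 256$ ($J = \left(\frac{2}{\frac{1}{-6 - 2}}\right)^{2} = \left(\frac{2}{\frac{1}{-8}}\right)^{2} = \left(\frac{2}{- \frac{1}{8}}\right)^{2} = \left(2 \left(-8\right)\right)^{2} = \left(-16\right)^{2} = 256$)
$J - 1734537 = 256 - 1734537 = -1734281$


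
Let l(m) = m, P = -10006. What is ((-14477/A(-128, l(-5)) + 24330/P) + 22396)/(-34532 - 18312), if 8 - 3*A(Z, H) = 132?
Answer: -455149295/1057514128 ≈ -0.43040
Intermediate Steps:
A(Z, H) = -124/3 (A(Z, H) = 8/3 - 1/3*132 = 8/3 - 44 = -124/3)
((-14477/A(-128, l(-5)) + 24330/P) + 22396)/(-34532 - 18312) = ((-14477/(-124/3) + 24330/(-10006)) + 22396)/(-34532 - 18312) = ((-14477*(-3/124) + 24330*(-1/10006)) + 22396)/(-52844) = ((1401/4 - 12165/5003) + 22396)*(-1/52844) = (6960543/20012 + 22396)*(-1/52844) = (455149295/20012)*(-1/52844) = -455149295/1057514128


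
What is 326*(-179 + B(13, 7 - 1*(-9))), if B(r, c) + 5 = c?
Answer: -54768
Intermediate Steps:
B(r, c) = -5 + c
326*(-179 + B(13, 7 - 1*(-9))) = 326*(-179 + (-5 + (7 - 1*(-9)))) = 326*(-179 + (-5 + (7 + 9))) = 326*(-179 + (-5 + 16)) = 326*(-179 + 11) = 326*(-168) = -54768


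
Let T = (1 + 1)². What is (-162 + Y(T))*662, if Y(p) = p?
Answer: -104596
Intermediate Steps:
T = 4 (T = 2² = 4)
(-162 + Y(T))*662 = (-162 + 4)*662 = -158*662 = -104596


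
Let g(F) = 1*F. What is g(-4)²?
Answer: 16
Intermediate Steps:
g(F) = F
g(-4)² = (-4)² = 16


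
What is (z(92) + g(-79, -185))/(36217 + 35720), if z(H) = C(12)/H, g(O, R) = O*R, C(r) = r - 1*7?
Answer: 448195/2206068 ≈ 0.20316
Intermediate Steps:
C(r) = -7 + r (C(r) = r - 7 = -7 + r)
z(H) = 5/H (z(H) = (-7 + 12)/H = 5/H)
(z(92) + g(-79, -185))/(36217 + 35720) = (5/92 - 79*(-185))/(36217 + 35720) = (5*(1/92) + 14615)/71937 = (5/92 + 14615)*(1/71937) = (1344585/92)*(1/71937) = 448195/2206068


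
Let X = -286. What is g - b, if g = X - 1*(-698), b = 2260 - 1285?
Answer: -563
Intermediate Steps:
b = 975
g = 412 (g = -286 - 1*(-698) = -286 + 698 = 412)
g - b = 412 - 1*975 = 412 - 975 = -563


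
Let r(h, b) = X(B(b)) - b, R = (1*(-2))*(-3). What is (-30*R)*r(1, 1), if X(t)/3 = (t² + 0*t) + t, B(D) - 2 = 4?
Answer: -22500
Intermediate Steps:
B(D) = 6 (B(D) = 2 + 4 = 6)
X(t) = 3*t + 3*t² (X(t) = 3*((t² + 0*t) + t) = 3*((t² + 0) + t) = 3*(t² + t) = 3*(t + t²) = 3*t + 3*t²)
R = 6 (R = -2*(-3) = 6)
r(h, b) = 126 - b (r(h, b) = 3*6*(1 + 6) - b = 3*6*7 - b = 126 - b)
(-30*R)*r(1, 1) = (-30*6)*(126 - 1*1) = -180*(126 - 1) = -180*125 = -22500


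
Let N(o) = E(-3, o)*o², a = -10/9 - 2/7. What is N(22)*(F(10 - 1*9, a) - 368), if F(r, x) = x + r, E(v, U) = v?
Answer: 11233156/21 ≈ 5.3491e+5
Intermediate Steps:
a = -88/63 (a = -10*⅑ - 2*⅐ = -10/9 - 2/7 = -88/63 ≈ -1.3968)
N(o) = -3*o²
F(r, x) = r + x
N(22)*(F(10 - 1*9, a) - 368) = (-3*22²)*(((10 - 1*9) - 88/63) - 368) = (-3*484)*(((10 - 9) - 88/63) - 368) = -1452*((1 - 88/63) - 368) = -1452*(-25/63 - 368) = -1452*(-23209/63) = 11233156/21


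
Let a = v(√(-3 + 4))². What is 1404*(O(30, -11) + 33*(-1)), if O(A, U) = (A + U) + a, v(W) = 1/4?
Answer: -78273/4 ≈ -19568.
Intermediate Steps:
v(W) = ¼
a = 1/16 (a = (¼)² = 1/16 ≈ 0.062500)
O(A, U) = 1/16 + A + U (O(A, U) = (A + U) + 1/16 = 1/16 + A + U)
1404*(O(30, -11) + 33*(-1)) = 1404*((1/16 + 30 - 11) + 33*(-1)) = 1404*(305/16 - 33) = 1404*(-223/16) = -78273/4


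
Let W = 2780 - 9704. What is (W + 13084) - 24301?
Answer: -18141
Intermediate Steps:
W = -6924
(W + 13084) - 24301 = (-6924 + 13084) - 24301 = 6160 - 24301 = -18141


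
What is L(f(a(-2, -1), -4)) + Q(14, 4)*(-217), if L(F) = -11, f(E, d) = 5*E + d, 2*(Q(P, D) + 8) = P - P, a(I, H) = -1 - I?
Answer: 1725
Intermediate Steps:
Q(P, D) = -8 (Q(P, D) = -8 + (P - P)/2 = -8 + (½)*0 = -8 + 0 = -8)
f(E, d) = d + 5*E
L(f(a(-2, -1), -4)) + Q(14, 4)*(-217) = -11 - 8*(-217) = -11 + 1736 = 1725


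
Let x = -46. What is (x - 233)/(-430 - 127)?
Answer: 279/557 ≈ 0.50090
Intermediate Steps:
(x - 233)/(-430 - 127) = (-46 - 233)/(-430 - 127) = -279/(-557) = -279*(-1/557) = 279/557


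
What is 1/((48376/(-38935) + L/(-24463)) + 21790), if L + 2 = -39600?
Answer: 952466905/20754612341732 ≈ 4.5892e-5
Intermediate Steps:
L = -39602 (L = -2 - 39600 = -39602)
1/((48376/(-38935) + L/(-24463)) + 21790) = 1/((48376/(-38935) - 39602/(-24463)) + 21790) = 1/((48376*(-1/38935) - 39602*(-1/24463)) + 21790) = 1/((-48376/38935 + 39602/24463) + 21790) = 1/(358481782/952466905 + 21790) = 1/(20754612341732/952466905) = 952466905/20754612341732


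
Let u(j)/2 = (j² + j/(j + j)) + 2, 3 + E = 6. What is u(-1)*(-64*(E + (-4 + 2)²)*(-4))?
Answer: 12544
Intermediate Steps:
E = 3 (E = -3 + 6 = 3)
u(j) = 5 + 2*j² (u(j) = 2*((j² + j/(j + j)) + 2) = 2*((j² + j/((2*j))) + 2) = 2*((j² + (1/(2*j))*j) + 2) = 2*((j² + ½) + 2) = 2*((½ + j²) + 2) = 2*(5/2 + j²) = 5 + 2*j²)
u(-1)*(-64*(E + (-4 + 2)²)*(-4)) = (5 + 2*(-1)²)*(-64*(3 + (-4 + 2)²)*(-4)) = (5 + 2*1)*(-64*(3 + (-2)²)*(-4)) = (5 + 2)*(-64*(3 + 4)*(-4)) = 7*(-448*(-4)) = 7*(-64*(-28)) = 7*1792 = 12544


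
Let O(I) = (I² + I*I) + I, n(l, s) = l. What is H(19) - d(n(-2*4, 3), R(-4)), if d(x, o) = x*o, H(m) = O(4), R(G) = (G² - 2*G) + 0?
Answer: 228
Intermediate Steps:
R(G) = G² - 2*G
O(I) = I + 2*I² (O(I) = (I² + I²) + I = 2*I² + I = I + 2*I²)
H(m) = 36 (H(m) = 4*(1 + 2*4) = 4*(1 + 8) = 4*9 = 36)
d(x, o) = o*x
H(19) - d(n(-2*4, 3), R(-4)) = 36 - (-4*(-2 - 4))*(-2*4) = 36 - (-4*(-6))*(-8) = 36 - 24*(-8) = 36 - 1*(-192) = 36 + 192 = 228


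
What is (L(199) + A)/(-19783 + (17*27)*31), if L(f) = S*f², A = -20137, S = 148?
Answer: -5840811/5554 ≈ -1051.6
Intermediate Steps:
L(f) = 148*f²
(L(199) + A)/(-19783 + (17*27)*31) = (148*199² - 20137)/(-19783 + (17*27)*31) = (148*39601 - 20137)/(-19783 + 459*31) = (5860948 - 20137)/(-19783 + 14229) = 5840811/(-5554) = 5840811*(-1/5554) = -5840811/5554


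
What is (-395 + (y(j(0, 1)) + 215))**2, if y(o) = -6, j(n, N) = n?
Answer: 34596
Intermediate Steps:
(-395 + (y(j(0, 1)) + 215))**2 = (-395 + (-6 + 215))**2 = (-395 + 209)**2 = (-186)**2 = 34596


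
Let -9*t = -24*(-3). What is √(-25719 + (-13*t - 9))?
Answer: 2*I*√6406 ≈ 160.07*I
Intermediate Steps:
t = -8 (t = -(-8)*(-3)/3 = -⅑*72 = -8)
√(-25719 + (-13*t - 9)) = √(-25719 + (-13*(-8) - 9)) = √(-25719 + (104 - 9)) = √(-25719 + 95) = √(-25624) = 2*I*√6406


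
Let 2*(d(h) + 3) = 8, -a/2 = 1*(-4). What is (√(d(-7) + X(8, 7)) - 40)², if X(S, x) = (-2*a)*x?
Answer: (40 - I*√111)² ≈ 1489.0 - 842.85*I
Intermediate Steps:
a = 8 (a = -2*(-4) = 8)
d(h) = 1 (d(h) = -3 + (½)*8 = -3 + 4 = 1)
X(S, x) = -16*x (X(S, x) = (-2*8)*x = -16*x)
(√(d(-7) + X(8, 7)) - 40)² = (√(1 - 16*7) - 40)² = (√(1 - 112) - 40)² = (√(-111) - 40)² = (I*√111 - 40)² = (-40 + I*√111)²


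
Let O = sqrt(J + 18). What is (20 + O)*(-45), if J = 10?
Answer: -900 - 90*sqrt(7) ≈ -1138.1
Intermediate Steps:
O = 2*sqrt(7) (O = sqrt(10 + 18) = sqrt(28) = 2*sqrt(7) ≈ 5.2915)
(20 + O)*(-45) = (20 + 2*sqrt(7))*(-45) = -900 - 90*sqrt(7)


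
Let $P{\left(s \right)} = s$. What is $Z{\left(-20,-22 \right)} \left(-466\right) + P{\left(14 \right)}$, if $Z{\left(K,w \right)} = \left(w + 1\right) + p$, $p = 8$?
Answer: $6072$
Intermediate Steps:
$Z{\left(K,w \right)} = 9 + w$ ($Z{\left(K,w \right)} = \left(w + 1\right) + 8 = \left(1 + w\right) + 8 = 9 + w$)
$Z{\left(-20,-22 \right)} \left(-466\right) + P{\left(14 \right)} = \left(9 - 22\right) \left(-466\right) + 14 = \left(-13\right) \left(-466\right) + 14 = 6058 + 14 = 6072$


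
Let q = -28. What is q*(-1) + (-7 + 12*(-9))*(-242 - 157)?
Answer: 45913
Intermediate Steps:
q*(-1) + (-7 + 12*(-9))*(-242 - 157) = -28*(-1) + (-7 + 12*(-9))*(-242 - 157) = 28 + (-7 - 108)*(-399) = 28 - 115*(-399) = 28 + 45885 = 45913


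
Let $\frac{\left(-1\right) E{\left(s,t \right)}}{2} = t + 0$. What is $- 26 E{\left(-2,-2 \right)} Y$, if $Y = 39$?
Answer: $-4056$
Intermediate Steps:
$E{\left(s,t \right)} = - 2 t$ ($E{\left(s,t \right)} = - 2 \left(t + 0\right) = - 2 t$)
$- 26 E{\left(-2,-2 \right)} Y = - 26 \left(\left(-2\right) \left(-2\right)\right) 39 = \left(-26\right) 4 \cdot 39 = \left(-104\right) 39 = -4056$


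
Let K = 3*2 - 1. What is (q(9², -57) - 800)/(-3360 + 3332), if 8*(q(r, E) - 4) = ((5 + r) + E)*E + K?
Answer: 501/14 ≈ 35.786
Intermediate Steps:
K = 5 (K = 6 - 1 = 5)
q(r, E) = 37/8 + E*(5 + E + r)/8 (q(r, E) = 4 + (((5 + r) + E)*E + 5)/8 = 4 + ((5 + E + r)*E + 5)/8 = 4 + (E*(5 + E + r) + 5)/8 = 4 + (5 + E*(5 + E + r))/8 = 4 + (5/8 + E*(5 + E + r)/8) = 37/8 + E*(5 + E + r)/8)
(q(9², -57) - 800)/(-3360 + 3332) = ((37/8 + (⅛)*(-57)² + (5/8)*(-57) + (⅛)*(-57)*9²) - 800)/(-3360 + 3332) = ((37/8 + (⅛)*3249 - 285/8 + (⅛)*(-57)*81) - 800)/(-28) = ((37/8 + 3249/8 - 285/8 - 4617/8) - 800)*(-1/28) = (-202 - 800)*(-1/28) = -1002*(-1/28) = 501/14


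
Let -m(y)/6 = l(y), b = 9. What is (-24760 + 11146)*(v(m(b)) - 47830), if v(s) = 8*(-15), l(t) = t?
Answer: 652791300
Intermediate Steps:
m(y) = -6*y
v(s) = -120
(-24760 + 11146)*(v(m(b)) - 47830) = (-24760 + 11146)*(-120 - 47830) = -13614*(-47950) = 652791300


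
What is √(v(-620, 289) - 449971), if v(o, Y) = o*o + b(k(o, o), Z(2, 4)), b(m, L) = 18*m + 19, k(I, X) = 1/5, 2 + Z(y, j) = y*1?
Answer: I*√1638710/5 ≈ 256.02*I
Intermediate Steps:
Z(y, j) = -2 + y (Z(y, j) = -2 + y*1 = -2 + y)
k(I, X) = ⅕
b(m, L) = 19 + 18*m
v(o, Y) = 113/5 + o² (v(o, Y) = o*o + (19 + 18*(⅕)) = o² + (19 + 18/5) = o² + 113/5 = 113/5 + o²)
√(v(-620, 289) - 449971) = √((113/5 + (-620)²) - 449971) = √((113/5 + 384400) - 449971) = √(1922113/5 - 449971) = √(-327742/5) = I*√1638710/5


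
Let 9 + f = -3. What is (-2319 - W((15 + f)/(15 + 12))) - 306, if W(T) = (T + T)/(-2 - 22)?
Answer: -283499/108 ≈ -2625.0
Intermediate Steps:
f = -12 (f = -9 - 3 = -12)
W(T) = -T/12 (W(T) = (2*T)/(-24) = (2*T)*(-1/24) = -T/12)
(-2319 - W((15 + f)/(15 + 12))) - 306 = (-2319 - (-1)*(15 - 12)/(15 + 12)/12) - 306 = (-2319 - (-1)*3/27/12) - 306 = (-2319 - (-1)*3*(1/27)/12) - 306 = (-2319 - (-1)/(12*9)) - 306 = (-2319 - 1*(-1/108)) - 306 = (-2319 + 1/108) - 306 = -250451/108 - 306 = -283499/108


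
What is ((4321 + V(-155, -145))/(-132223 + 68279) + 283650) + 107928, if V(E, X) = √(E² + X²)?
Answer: 25039059311/63944 - 5*√1802/63944 ≈ 3.9158e+5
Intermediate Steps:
((4321 + V(-155, -145))/(-132223 + 68279) + 283650) + 107928 = ((4321 + √((-155)² + (-145)²))/(-132223 + 68279) + 283650) + 107928 = ((4321 + √(24025 + 21025))/(-63944) + 283650) + 107928 = ((4321 + √45050)*(-1/63944) + 283650) + 107928 = ((4321 + 5*√1802)*(-1/63944) + 283650) + 107928 = ((-4321/63944 - 5*√1802/63944) + 283650) + 107928 = (18137711279/63944 - 5*√1802/63944) + 107928 = 25039059311/63944 - 5*√1802/63944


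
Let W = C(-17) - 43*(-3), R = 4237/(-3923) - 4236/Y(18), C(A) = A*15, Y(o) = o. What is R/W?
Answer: 2782349/1482894 ≈ 1.8763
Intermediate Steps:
C(A) = 15*A
R = -2782349/11769 (R = 4237/(-3923) - 4236/18 = 4237*(-1/3923) - 4236*1/18 = -4237/3923 - 706/3 = -2782349/11769 ≈ -236.41)
W = -126 (W = 15*(-17) - 43*(-3) = -255 + 129 = -126)
R/W = -2782349/11769/(-126) = -2782349/11769*(-1/126) = 2782349/1482894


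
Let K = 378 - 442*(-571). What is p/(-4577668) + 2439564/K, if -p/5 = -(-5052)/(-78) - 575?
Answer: 18145896464147/1880208465980 ≈ 9.6510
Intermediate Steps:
K = 252760 (K = 378 + 252382 = 252760)
p = 41585/13 (p = -5*(-(-5052)/(-78) - 575) = -5*(-(-5052)*(-1)/78 - 575) = -5*(-12*421/78 - 575) = -5*(-842/13 - 575) = -5*(-8317/13) = 41585/13 ≈ 3198.8)
p/(-4577668) + 2439564/K = (41585/13)/(-4577668) + 2439564/252760 = (41585/13)*(-1/4577668) + 2439564*(1/252760) = -41585/59509684 + 609891/63190 = 18145896464147/1880208465980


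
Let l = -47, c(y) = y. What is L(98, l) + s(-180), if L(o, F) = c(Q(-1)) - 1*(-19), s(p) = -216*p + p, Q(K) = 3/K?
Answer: 38716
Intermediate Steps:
s(p) = -215*p
L(o, F) = 16 (L(o, F) = 3/(-1) - 1*(-19) = 3*(-1) + 19 = -3 + 19 = 16)
L(98, l) + s(-180) = 16 - 215*(-180) = 16 + 38700 = 38716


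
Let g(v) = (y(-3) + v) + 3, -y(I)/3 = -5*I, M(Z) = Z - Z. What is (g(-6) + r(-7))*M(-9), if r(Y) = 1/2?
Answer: 0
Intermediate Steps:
M(Z) = 0
y(I) = 15*I (y(I) = -(-15)*I = 15*I)
g(v) = -42 + v (g(v) = (15*(-3) + v) + 3 = (-45 + v) + 3 = -42 + v)
r(Y) = ½
(g(-6) + r(-7))*M(-9) = ((-42 - 6) + ½)*0 = (-48 + ½)*0 = -95/2*0 = 0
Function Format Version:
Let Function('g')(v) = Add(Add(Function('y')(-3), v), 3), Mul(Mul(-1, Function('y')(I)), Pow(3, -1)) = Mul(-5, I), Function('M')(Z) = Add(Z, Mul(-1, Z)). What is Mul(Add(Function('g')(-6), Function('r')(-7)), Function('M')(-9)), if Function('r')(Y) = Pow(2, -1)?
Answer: 0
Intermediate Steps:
Function('M')(Z) = 0
Function('y')(I) = Mul(15, I) (Function('y')(I) = Mul(-3, Mul(-5, I)) = Mul(15, I))
Function('g')(v) = Add(-42, v) (Function('g')(v) = Add(Add(Mul(15, -3), v), 3) = Add(Add(-45, v), 3) = Add(-42, v))
Function('r')(Y) = Rational(1, 2)
Mul(Add(Function('g')(-6), Function('r')(-7)), Function('M')(-9)) = Mul(Add(Add(-42, -6), Rational(1, 2)), 0) = Mul(Add(-48, Rational(1, 2)), 0) = Mul(Rational(-95, 2), 0) = 0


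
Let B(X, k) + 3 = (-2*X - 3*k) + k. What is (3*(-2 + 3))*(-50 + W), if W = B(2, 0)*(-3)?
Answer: -87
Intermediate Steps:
B(X, k) = -3 - 2*X - 2*k (B(X, k) = -3 + ((-2*X - 3*k) + k) = -3 + ((-3*k - 2*X) + k) = -3 + (-2*X - 2*k) = -3 - 2*X - 2*k)
W = 21 (W = (-3 - 2*2 - 2*0)*(-3) = (-3 - 4 + 0)*(-3) = -7*(-3) = 21)
(3*(-2 + 3))*(-50 + W) = (3*(-2 + 3))*(-50 + 21) = (3*1)*(-29) = 3*(-29) = -87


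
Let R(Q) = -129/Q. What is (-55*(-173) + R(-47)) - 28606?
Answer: -897148/47 ≈ -19088.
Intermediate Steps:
(-55*(-173) + R(-47)) - 28606 = (-55*(-173) - 129/(-47)) - 28606 = (9515 - 129*(-1/47)) - 28606 = (9515 + 129/47) - 28606 = 447334/47 - 28606 = -897148/47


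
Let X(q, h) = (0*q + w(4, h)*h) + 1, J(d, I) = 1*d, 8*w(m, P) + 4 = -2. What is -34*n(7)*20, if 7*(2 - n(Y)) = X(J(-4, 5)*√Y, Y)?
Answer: -12410/7 ≈ -1772.9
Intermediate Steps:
w(m, P) = -¾ (w(m, P) = -½ + (⅛)*(-2) = -½ - ¼ = -¾)
J(d, I) = d
X(q, h) = 1 - 3*h/4 (X(q, h) = (0*q - 3*h/4) + 1 = (0 - 3*h/4) + 1 = -3*h/4 + 1 = 1 - 3*h/4)
n(Y) = 13/7 + 3*Y/28 (n(Y) = 2 - (1 - 3*Y/4)/7 = 2 + (-⅐ + 3*Y/28) = 13/7 + 3*Y/28)
-34*n(7)*20 = -34*(13/7 + (3/28)*7)*20 = -34*(13/7 + ¾)*20 = -34*73/28*20 = -1241/14*20 = -12410/7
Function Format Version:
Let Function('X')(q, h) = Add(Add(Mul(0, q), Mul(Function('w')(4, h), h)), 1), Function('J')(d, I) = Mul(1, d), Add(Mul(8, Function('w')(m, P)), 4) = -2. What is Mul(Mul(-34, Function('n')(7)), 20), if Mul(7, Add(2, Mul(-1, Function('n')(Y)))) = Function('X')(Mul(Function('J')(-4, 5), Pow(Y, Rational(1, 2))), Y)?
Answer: Rational(-12410, 7) ≈ -1772.9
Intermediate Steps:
Function('w')(m, P) = Rational(-3, 4) (Function('w')(m, P) = Add(Rational(-1, 2), Mul(Rational(1, 8), -2)) = Add(Rational(-1, 2), Rational(-1, 4)) = Rational(-3, 4))
Function('J')(d, I) = d
Function('X')(q, h) = Add(1, Mul(Rational(-3, 4), h)) (Function('X')(q, h) = Add(Add(Mul(0, q), Mul(Rational(-3, 4), h)), 1) = Add(Add(0, Mul(Rational(-3, 4), h)), 1) = Add(Mul(Rational(-3, 4), h), 1) = Add(1, Mul(Rational(-3, 4), h)))
Function('n')(Y) = Add(Rational(13, 7), Mul(Rational(3, 28), Y)) (Function('n')(Y) = Add(2, Mul(Rational(-1, 7), Add(1, Mul(Rational(-3, 4), Y)))) = Add(2, Add(Rational(-1, 7), Mul(Rational(3, 28), Y))) = Add(Rational(13, 7), Mul(Rational(3, 28), Y)))
Mul(Mul(-34, Function('n')(7)), 20) = Mul(Mul(-34, Add(Rational(13, 7), Mul(Rational(3, 28), 7))), 20) = Mul(Mul(-34, Add(Rational(13, 7), Rational(3, 4))), 20) = Mul(Mul(-34, Rational(73, 28)), 20) = Mul(Rational(-1241, 14), 20) = Rational(-12410, 7)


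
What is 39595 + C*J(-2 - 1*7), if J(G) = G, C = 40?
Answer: 39235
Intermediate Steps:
39595 + C*J(-2 - 1*7) = 39595 + 40*(-2 - 1*7) = 39595 + 40*(-2 - 7) = 39595 + 40*(-9) = 39595 - 360 = 39235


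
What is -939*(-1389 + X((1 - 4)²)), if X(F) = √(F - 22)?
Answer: 1304271 - 939*I*√13 ≈ 1.3043e+6 - 3385.6*I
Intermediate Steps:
X(F) = √(-22 + F)
-939*(-1389 + X((1 - 4)²)) = -939*(-1389 + √(-22 + (1 - 4)²)) = -939*(-1389 + √(-22 + (-3)²)) = -939*(-1389 + √(-22 + 9)) = -939*(-1389 + √(-13)) = -939*(-1389 + I*√13) = 1304271 - 939*I*√13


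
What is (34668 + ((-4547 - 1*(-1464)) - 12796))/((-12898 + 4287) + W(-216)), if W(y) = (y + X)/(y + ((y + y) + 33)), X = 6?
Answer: -256783/117679 ≈ -2.1821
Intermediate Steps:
W(y) = (6 + y)/(33 + 3*y) (W(y) = (y + 6)/(y + ((y + y) + 33)) = (6 + y)/(y + (2*y + 33)) = (6 + y)/(y + (33 + 2*y)) = (6 + y)/(33 + 3*y))
(34668 + ((-4547 - 1*(-1464)) - 12796))/((-12898 + 4287) + W(-216)) = (34668 + ((-4547 - 1*(-1464)) - 12796))/((-12898 + 4287) + (6 - 216)/(3*(11 - 216))) = (34668 + ((-4547 + 1464) - 12796))/(-8611 + (1/3)*(-210)/(-205)) = (34668 + (-3083 - 12796))/(-8611 + (1/3)*(-1/205)*(-210)) = (34668 - 15879)/(-8611 + 14/41) = 18789/(-353037/41) = 18789*(-41/353037) = -256783/117679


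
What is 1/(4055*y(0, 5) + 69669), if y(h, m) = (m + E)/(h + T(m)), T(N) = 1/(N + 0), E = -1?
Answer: 1/150769 ≈ 6.6327e-6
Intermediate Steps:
T(N) = 1/N
y(h, m) = (-1 + m)/(h + 1/m) (y(h, m) = (m - 1)/(h + 1/m) = (-1 + m)/(h + 1/m))
1/(4055*y(0, 5) + 69669) = 1/(4055*(5*(-1 + 5)/(1 + 0*5)) + 69669) = 1/(4055*(5*4/(1 + 0)) + 69669) = 1/(4055*(5*4/1) + 69669) = 1/(4055*(5*1*4) + 69669) = 1/(4055*20 + 69669) = 1/(81100 + 69669) = 1/150769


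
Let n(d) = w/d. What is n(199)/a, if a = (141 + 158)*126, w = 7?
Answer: 1/1071018 ≈ 9.3369e-7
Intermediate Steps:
n(d) = 7/d
a = 37674 (a = 299*126 = 37674)
n(199)/a = (7/199)/37674 = (7*(1/199))*(1/37674) = (7/199)*(1/37674) = 1/1071018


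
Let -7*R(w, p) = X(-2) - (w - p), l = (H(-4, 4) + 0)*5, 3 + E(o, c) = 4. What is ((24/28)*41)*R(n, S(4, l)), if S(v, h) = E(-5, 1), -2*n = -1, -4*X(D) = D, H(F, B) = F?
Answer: -246/49 ≈ -5.0204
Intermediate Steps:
E(o, c) = 1 (E(o, c) = -3 + 4 = 1)
X(D) = -D/4
l = -20 (l = (-4 + 0)*5 = -4*5 = -20)
n = 1/2 (n = -1/2*(-1) = 1/2 ≈ 0.50000)
S(v, h) = 1
R(w, p) = -1/14 - p/7 + w/7 (R(w, p) = -(-1/4*(-2) - (w - p))/7 = -(1/2 + (p - w))/7 = -(1/2 + p - w)/7 = -1/14 - p/7 + w/7)
((24/28)*41)*R(n, S(4, l)) = ((24/28)*41)*(-1/14 - 1/7*1 + (1/7)*(1/2)) = ((24*(1/28))*41)*(-1/14 - 1/7 + 1/14) = ((6/7)*41)*(-1/7) = (246/7)*(-1/7) = -246/49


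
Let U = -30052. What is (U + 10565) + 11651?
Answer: -7836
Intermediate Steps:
(U + 10565) + 11651 = (-30052 + 10565) + 11651 = -19487 + 11651 = -7836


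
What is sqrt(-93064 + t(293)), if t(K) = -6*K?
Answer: I*sqrt(94822) ≈ 307.93*I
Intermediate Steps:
sqrt(-93064 + t(293)) = sqrt(-93064 - 6*293) = sqrt(-93064 - 1758) = sqrt(-94822) = I*sqrt(94822)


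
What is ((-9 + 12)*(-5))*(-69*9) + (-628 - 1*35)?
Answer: 8652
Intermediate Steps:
((-9 + 12)*(-5))*(-69*9) + (-628 - 1*35) = (3*(-5))*(-621) + (-628 - 35) = -15*(-621) - 663 = 9315 - 663 = 8652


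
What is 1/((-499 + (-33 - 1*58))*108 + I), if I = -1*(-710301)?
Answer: 1/646581 ≈ 1.5466e-6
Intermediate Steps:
I = 710301
1/((-499 + (-33 - 1*58))*108 + I) = 1/((-499 + (-33 - 1*58))*108 + 710301) = 1/((-499 + (-33 - 58))*108 + 710301) = 1/((-499 - 91)*108 + 710301) = 1/(-590*108 + 710301) = 1/(-63720 + 710301) = 1/646581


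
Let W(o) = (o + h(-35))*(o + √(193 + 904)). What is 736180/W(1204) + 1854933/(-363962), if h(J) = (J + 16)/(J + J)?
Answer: -203921349691557073/44442927827163122 - 51532600*√1097/122108703181 ≈ -4.6024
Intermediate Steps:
h(J) = (16 + J)/(2*J) (h(J) = (16 + J)/((2*J)) = (16 + J)*(1/(2*J)) = (16 + J)/(2*J))
W(o) = (19/70 + o)*(o + √1097) (W(o) = (o + (½)*(16 - 35)/(-35))*(o + √(193 + 904)) = (o + (½)*(-1/35)*(-19))*(o + √1097) = (o + 19/70)*(o + √1097) = (19/70 + o)*(o + √1097))
736180/W(1204) + 1854933/(-363962) = 736180/(1204² + (19/70)*1204 + 19*√1097/70 + 1204*√1097) + 1854933/(-363962) = 736180/(1449616 + 1634/5 + 19*√1097/70 + 1204*√1097) + 1854933*(-1/363962) = 736180/(7249714/5 + 84299*√1097/70) - 1854933/363962 = -1854933/363962 + 736180/(7249714/5 + 84299*√1097/70)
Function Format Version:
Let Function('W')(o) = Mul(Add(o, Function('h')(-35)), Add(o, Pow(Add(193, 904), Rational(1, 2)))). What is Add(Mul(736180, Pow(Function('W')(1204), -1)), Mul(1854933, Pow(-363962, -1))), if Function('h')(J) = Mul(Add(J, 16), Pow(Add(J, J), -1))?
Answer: Add(Rational(-203921349691557073, 44442927827163122), Mul(Rational(-51532600, 122108703181), Pow(1097, Rational(1, 2)))) ≈ -4.6024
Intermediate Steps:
Function('h')(J) = Mul(Rational(1, 2), Pow(J, -1), Add(16, J)) (Function('h')(J) = Mul(Add(16, J), Pow(Mul(2, J), -1)) = Mul(Add(16, J), Mul(Rational(1, 2), Pow(J, -1))) = Mul(Rational(1, 2), Pow(J, -1), Add(16, J)))
Function('W')(o) = Mul(Add(Rational(19, 70), o), Add(o, Pow(1097, Rational(1, 2)))) (Function('W')(o) = Mul(Add(o, Mul(Rational(1, 2), Pow(-35, -1), Add(16, -35))), Add(o, Pow(Add(193, 904), Rational(1, 2)))) = Mul(Add(o, Mul(Rational(1, 2), Rational(-1, 35), -19)), Add(o, Pow(1097, Rational(1, 2)))) = Mul(Add(o, Rational(19, 70)), Add(o, Pow(1097, Rational(1, 2)))) = Mul(Add(Rational(19, 70), o), Add(o, Pow(1097, Rational(1, 2)))))
Add(Mul(736180, Pow(Function('W')(1204), -1)), Mul(1854933, Pow(-363962, -1))) = Add(Mul(736180, Pow(Add(Pow(1204, 2), Mul(Rational(19, 70), 1204), Mul(Rational(19, 70), Pow(1097, Rational(1, 2))), Mul(1204, Pow(1097, Rational(1, 2)))), -1)), Mul(1854933, Pow(-363962, -1))) = Add(Mul(736180, Pow(Add(1449616, Rational(1634, 5), Mul(Rational(19, 70), Pow(1097, Rational(1, 2))), Mul(1204, Pow(1097, Rational(1, 2)))), -1)), Mul(1854933, Rational(-1, 363962))) = Add(Mul(736180, Pow(Add(Rational(7249714, 5), Mul(Rational(84299, 70), Pow(1097, Rational(1, 2)))), -1)), Rational(-1854933, 363962)) = Add(Rational(-1854933, 363962), Mul(736180, Pow(Add(Rational(7249714, 5), Mul(Rational(84299, 70), Pow(1097, Rational(1, 2)))), -1)))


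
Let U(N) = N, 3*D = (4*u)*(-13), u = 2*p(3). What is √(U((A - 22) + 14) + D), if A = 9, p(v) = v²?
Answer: I*√311 ≈ 17.635*I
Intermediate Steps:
u = 18 (u = 2*3² = 2*9 = 18)
D = -312 (D = ((4*18)*(-13))/3 = (72*(-13))/3 = (⅓)*(-936) = -312)
√(U((A - 22) + 14) + D) = √(((9 - 22) + 14) - 312) = √((-13 + 14) - 312) = √(1 - 312) = √(-311) = I*√311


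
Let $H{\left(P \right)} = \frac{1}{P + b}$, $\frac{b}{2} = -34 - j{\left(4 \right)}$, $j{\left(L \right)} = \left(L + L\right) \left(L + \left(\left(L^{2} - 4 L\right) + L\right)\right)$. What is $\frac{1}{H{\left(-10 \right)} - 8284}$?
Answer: $- \frac{206}{1706505} \approx -0.00012071$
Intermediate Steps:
$j{\left(L \right)} = 2 L \left(L^{2} - 2 L\right)$ ($j{\left(L \right)} = 2 L \left(L + \left(L^{2} - 3 L\right)\right) = 2 L \left(L^{2} - 2 L\right)$)
$b = -196$ ($b = 2 \left(-34 - 2 \cdot 4^{2} \left(-2 + 4\right)\right) = 2 \left(-34 - 2 \cdot 16 \cdot 2\right) = 2 \left(-34 - 64\right) = 2 \left(-98\right) = -196$)
$H{\left(P \right)} = \frac{1}{-196 + P}$ ($H{\left(P \right)} = \frac{1}{P - 196} = \frac{1}{-196 + P}$)
$\frac{1}{H{\left(-10 \right)} - 8284} = \frac{1}{\frac{1}{-196 - 10} - 8284} = \frac{1}{\frac{1}{-206} - 8284} = \frac{1}{- \frac{1}{206} - 8284} = \frac{1}{- \frac{1706505}{206}} = - \frac{206}{1706505}$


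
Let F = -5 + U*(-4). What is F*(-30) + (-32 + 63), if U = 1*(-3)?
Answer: -179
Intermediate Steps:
U = -3
F = 7 (F = -5 - 3*(-4) = -5 + 12 = 7)
F*(-30) + (-32 + 63) = 7*(-30) + (-32 + 63) = -210 + 31 = -179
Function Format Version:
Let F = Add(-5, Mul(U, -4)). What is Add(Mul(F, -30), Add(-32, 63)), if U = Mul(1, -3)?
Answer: -179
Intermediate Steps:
U = -3
F = 7 (F = Add(-5, Mul(-3, -4)) = Add(-5, 12) = 7)
Add(Mul(F, -30), Add(-32, 63)) = Add(Mul(7, -30), Add(-32, 63)) = Add(-210, 31) = -179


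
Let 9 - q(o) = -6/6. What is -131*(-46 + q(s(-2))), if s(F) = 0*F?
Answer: 4716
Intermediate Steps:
s(F) = 0
q(o) = 10 (q(o) = 9 - (-6)/6 = 9 - 1*(-1) = 9 + 1 = 10)
-131*(-46 + q(s(-2))) = -131*(-46 + 10) = -131*(-36) = 4716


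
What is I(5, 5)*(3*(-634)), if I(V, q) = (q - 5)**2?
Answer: 0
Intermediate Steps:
I(V, q) = (-5 + q)**2
I(5, 5)*(3*(-634)) = (-5 + 5)**2*(3*(-634)) = 0**2*(-1902) = 0*(-1902) = 0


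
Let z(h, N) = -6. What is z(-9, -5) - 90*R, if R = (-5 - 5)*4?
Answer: 3594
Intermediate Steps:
R = -40 (R = -10*4 = -40)
z(-9, -5) - 90*R = -6 - 90*(-40) = -6 + 3600 = 3594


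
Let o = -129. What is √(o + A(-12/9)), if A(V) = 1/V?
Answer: I*√519/2 ≈ 11.391*I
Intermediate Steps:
√(o + A(-12/9)) = √(-129 + 1/(-12/9)) = √(-129 + 1/(-12*⅑)) = √(-129 + 1/(-4/3)) = √(-129 - ¾) = √(-519/4) = I*√519/2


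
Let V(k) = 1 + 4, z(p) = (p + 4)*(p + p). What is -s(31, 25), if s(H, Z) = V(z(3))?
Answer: -5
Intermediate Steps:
z(p) = 2*p*(4 + p) (z(p) = (4 + p)*(2*p) = 2*p*(4 + p))
V(k) = 5
s(H, Z) = 5
-s(31, 25) = -1*5 = -5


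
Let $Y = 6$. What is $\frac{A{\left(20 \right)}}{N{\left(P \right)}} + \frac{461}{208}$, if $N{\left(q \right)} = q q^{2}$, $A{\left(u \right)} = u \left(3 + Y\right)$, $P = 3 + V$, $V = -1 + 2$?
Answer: $\frac{523}{104} \approx 5.0288$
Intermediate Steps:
$V = 1$
$P = 4$ ($P = 3 + 1 = 4$)
$A{\left(u \right)} = 9 u$ ($A{\left(u \right)} = u \left(3 + 6\right) = u 9 = 9 u$)
$N{\left(q \right)} = q^{3}$
$\frac{A{\left(20 \right)}}{N{\left(P \right)}} + \frac{461}{208} = \frac{9 \cdot 20}{4^{3}} + \frac{461}{208} = \frac{180}{64} + 461 \cdot \frac{1}{208} = 180 \cdot \frac{1}{64} + \frac{461}{208} = \frac{45}{16} + \frac{461}{208} = \frac{523}{104}$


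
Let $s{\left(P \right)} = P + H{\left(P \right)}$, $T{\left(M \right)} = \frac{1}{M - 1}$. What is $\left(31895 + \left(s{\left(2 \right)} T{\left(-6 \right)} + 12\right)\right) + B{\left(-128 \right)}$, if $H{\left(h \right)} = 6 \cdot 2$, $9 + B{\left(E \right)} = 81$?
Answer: $31977$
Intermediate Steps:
$B{\left(E \right)} = 72$ ($B{\left(E \right)} = -9 + 81 = 72$)
$T{\left(M \right)} = \frac{1}{-1 + M}$
$H{\left(h \right)} = 12$
$s{\left(P \right)} = 12 + P$ ($s{\left(P \right)} = P + 12 = 12 + P$)
$\left(31895 + \left(s{\left(2 \right)} T{\left(-6 \right)} + 12\right)\right) + B{\left(-128 \right)} = \left(31895 + \left(\frac{12 + 2}{-1 - 6} + 12\right)\right) + 72 = \left(31895 + \left(\frac{14}{-7} + 12\right)\right) + 72 = \left(31895 + \left(14 \left(- \frac{1}{7}\right) + 12\right)\right) + 72 = \left(31895 + \left(-2 + 12\right)\right) + 72 = \left(31895 + 10\right) + 72 = 31905 + 72 = 31977$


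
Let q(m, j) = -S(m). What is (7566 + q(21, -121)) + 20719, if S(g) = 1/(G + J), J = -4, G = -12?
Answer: 452561/16 ≈ 28285.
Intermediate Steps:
S(g) = -1/16 (S(g) = 1/(-12 - 4) = 1/(-16) = -1/16)
q(m, j) = 1/16 (q(m, j) = -1*(-1/16) = 1/16)
(7566 + q(21, -121)) + 20719 = (7566 + 1/16) + 20719 = 121057/16 + 20719 = 452561/16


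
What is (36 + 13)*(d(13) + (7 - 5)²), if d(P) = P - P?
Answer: 196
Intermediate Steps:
d(P) = 0
(36 + 13)*(d(13) + (7 - 5)²) = (36 + 13)*(0 + (7 - 5)²) = 49*(0 + 2²) = 49*(0 + 4) = 49*4 = 196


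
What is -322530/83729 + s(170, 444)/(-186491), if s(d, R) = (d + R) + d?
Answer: -60214585766/15614704939 ≈ -3.8563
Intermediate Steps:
s(d, R) = R + 2*d (s(d, R) = (R + d) + d = R + 2*d)
-322530/83729 + s(170, 444)/(-186491) = -322530/83729 + (444 + 2*170)/(-186491) = -322530*1/83729 + (444 + 340)*(-1/186491) = -322530/83729 + 784*(-1/186491) = -322530/83729 - 784/186491 = -60214585766/15614704939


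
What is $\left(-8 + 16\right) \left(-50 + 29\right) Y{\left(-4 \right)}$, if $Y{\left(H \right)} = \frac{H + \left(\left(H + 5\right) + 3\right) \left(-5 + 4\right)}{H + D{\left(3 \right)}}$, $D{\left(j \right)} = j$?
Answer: $-1344$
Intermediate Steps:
$Y{\left(H \right)} = - \frac{8}{3 + H}$ ($Y{\left(H \right)} = \frac{H + \left(\left(H + 5\right) + 3\right) \left(-5 + 4\right)}{H + 3} = \frac{H + \left(\left(5 + H\right) + 3\right) \left(-1\right)}{3 + H} = \frac{H + \left(8 + H\right) \left(-1\right)}{3 + H} = \frac{H - \left(8 + H\right)}{3 + H} = - \frac{8}{3 + H}$)
$\left(-8 + 16\right) \left(-50 + 29\right) Y{\left(-4 \right)} = \left(-8 + 16\right) \left(-50 + 29\right) \left(- \frac{8}{3 - 4}\right) = 8 \left(-21\right) \left(- \frac{8}{-1}\right) = - 168 \left(\left(-8\right) \left(-1\right)\right) = \left(-168\right) 8 = -1344$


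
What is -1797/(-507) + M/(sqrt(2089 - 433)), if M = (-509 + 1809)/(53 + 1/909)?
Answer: 599/169 + 7575*sqrt(46)/85238 ≈ 4.1471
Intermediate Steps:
M = 45450/1853 (M = 1300/(53 + 1/909) = 1300/(48178/909) = 1300*(909/48178) = 45450/1853 ≈ 24.528)
-1797/(-507) + M/(sqrt(2089 - 433)) = -1797/(-507) + 45450/(1853*(sqrt(2089 - 433))) = -1797*(-1/507) + 45450/(1853*(sqrt(1656))) = 599/169 + 45450/(1853*((6*sqrt(46)))) = 599/169 + 45450*(sqrt(46)/276)/1853 = 599/169 + 7575*sqrt(46)/85238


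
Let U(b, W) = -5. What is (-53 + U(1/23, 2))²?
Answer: 3364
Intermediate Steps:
(-53 + U(1/23, 2))² = (-53 - 5)² = (-58)² = 3364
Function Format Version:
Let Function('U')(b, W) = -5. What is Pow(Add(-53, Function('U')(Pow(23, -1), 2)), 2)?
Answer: 3364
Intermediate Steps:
Pow(Add(-53, Function('U')(Pow(23, -1), 2)), 2) = Pow(Add(-53, -5), 2) = Pow(-58, 2) = 3364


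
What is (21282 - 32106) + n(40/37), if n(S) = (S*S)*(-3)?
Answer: -14822856/1369 ≈ -10828.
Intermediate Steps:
n(S) = -3*S² (n(S) = S²*(-3) = -3*S²)
(21282 - 32106) + n(40/37) = (21282 - 32106) - 3*(40/37)² = -10824 - 3*(40*(1/37))² = -10824 - 3*(40/37)² = -10824 - 3*1600/1369 = -10824 - 4800/1369 = -14822856/1369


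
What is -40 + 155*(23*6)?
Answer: 21350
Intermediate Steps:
-40 + 155*(23*6) = -40 + 155*138 = -40 + 21390 = 21350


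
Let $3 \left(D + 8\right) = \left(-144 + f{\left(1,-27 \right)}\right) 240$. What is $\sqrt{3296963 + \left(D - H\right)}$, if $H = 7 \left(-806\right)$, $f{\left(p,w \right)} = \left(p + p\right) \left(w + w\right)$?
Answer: $\sqrt{3282437} \approx 1811.8$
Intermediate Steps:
$f{\left(p,w \right)} = 4 p w$ ($f{\left(p,w \right)} = 2 p 2 w = 4 p w$)
$H = -5642$
$D = -20168$ ($D = -8 + \frac{\left(-144 + 4 \cdot 1 \left(-27\right)\right) 240}{3} = -8 + \frac{\left(-144 - 108\right) 240}{3} = -8 + \frac{\left(-252\right) 240}{3} = -8 + \frac{1}{3} \left(-60480\right) = -8 - 20160 = -20168$)
$\sqrt{3296963 + \left(D - H\right)} = \sqrt{3296963 - 14526} = \sqrt{3282437}$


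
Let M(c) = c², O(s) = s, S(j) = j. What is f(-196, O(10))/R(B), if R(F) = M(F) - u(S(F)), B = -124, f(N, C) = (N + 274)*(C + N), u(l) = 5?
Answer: -14508/15371 ≈ -0.94386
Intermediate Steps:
f(N, C) = (274 + N)*(C + N)
R(F) = -5 + F² (R(F) = F² - 1*5 = F² - 5 = -5 + F²)
f(-196, O(10))/R(B) = ((-196)² + 274*10 + 274*(-196) + 10*(-196))/(-5 + (-124)²) = (38416 + 2740 - 53704 - 1960)/(-5 + 15376) = -14508/15371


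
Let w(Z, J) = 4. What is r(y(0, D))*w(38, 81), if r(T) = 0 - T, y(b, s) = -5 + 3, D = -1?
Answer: 8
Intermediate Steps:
y(b, s) = -2
r(T) = -T
r(y(0, D))*w(38, 81) = -1*(-2)*4 = 2*4 = 8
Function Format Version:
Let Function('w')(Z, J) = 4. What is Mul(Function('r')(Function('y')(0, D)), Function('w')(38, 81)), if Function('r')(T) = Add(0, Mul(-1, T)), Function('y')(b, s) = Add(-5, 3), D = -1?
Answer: 8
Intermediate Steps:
Function('y')(b, s) = -2
Function('r')(T) = Mul(-1, T)
Mul(Function('r')(Function('y')(0, D)), Function('w')(38, 81)) = Mul(Mul(-1, -2), 4) = Mul(2, 4) = 8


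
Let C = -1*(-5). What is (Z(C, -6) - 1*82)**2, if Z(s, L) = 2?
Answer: 6400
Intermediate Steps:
C = 5
(Z(C, -6) - 1*82)**2 = (2 - 1*82)**2 = (2 - 82)**2 = (-80)**2 = 6400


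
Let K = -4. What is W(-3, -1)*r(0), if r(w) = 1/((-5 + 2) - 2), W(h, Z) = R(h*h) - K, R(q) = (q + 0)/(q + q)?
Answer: -9/10 ≈ -0.90000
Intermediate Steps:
R(q) = ½ (R(q) = q/((2*q)) = q*(1/(2*q)) = ½)
W(h, Z) = 9/2 (W(h, Z) = ½ - 1*(-4) = ½ + 4 = 9/2)
r(w) = -⅕ (r(w) = 1/(-3 - 2) = 1/(-5) = -⅕)
W(-3, -1)*r(0) = (9/2)*(-⅕) = -9/10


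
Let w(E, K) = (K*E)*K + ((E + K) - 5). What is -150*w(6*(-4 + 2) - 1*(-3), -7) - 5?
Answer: 69295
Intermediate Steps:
w(E, K) = -5 + E + K + E*K**2 (w(E, K) = (E*K)*K + (-5 + E + K) = E*K**2 + (-5 + E + K) = -5 + E + K + E*K**2)
-150*w(6*(-4 + 2) - 1*(-3), -7) - 5 = -150*(-5 + (6*(-4 + 2) - 1*(-3)) - 7 + (6*(-4 + 2) - 1*(-3))*(-7)**2) - 5 = -150*(-5 + (6*(-2) + 3) - 7 + (6*(-2) + 3)*49) - 5 = -150*(-5 + (-12 + 3) - 7 + (-12 + 3)*49) - 5 = -150*(-5 - 9 - 7 - 9*49) - 5 = -150*(-5 - 9 - 7 - 441) - 5 = -150*(-462) - 5 = 69300 - 5 = 69295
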